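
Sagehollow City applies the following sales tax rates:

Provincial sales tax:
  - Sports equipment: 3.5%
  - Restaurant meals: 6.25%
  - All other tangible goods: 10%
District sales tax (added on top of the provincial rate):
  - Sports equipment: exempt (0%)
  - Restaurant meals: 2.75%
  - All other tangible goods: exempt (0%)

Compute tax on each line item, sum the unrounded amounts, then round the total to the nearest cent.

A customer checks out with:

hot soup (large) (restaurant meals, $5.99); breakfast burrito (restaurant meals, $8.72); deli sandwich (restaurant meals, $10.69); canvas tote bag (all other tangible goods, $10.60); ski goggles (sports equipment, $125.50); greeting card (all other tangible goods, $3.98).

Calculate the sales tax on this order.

Hot soup (large) $5.99: restaurant meals → 6.25% + 2.75% district = 9% → $0.5391
Breakfast burrito $8.72: restaurant meals → 6.25% + 2.75% district = 9% → $0.7848
Deli sandwich $10.69: restaurant meals → 6.25% + 2.75% district = 9% → $0.9621
Canvas tote bag $10.60: all other tangible goods → 10% + 0% district = 10% → $1.06
Ski goggles $125.50: sports equipment → 3.5% + 0% district = 3.5% → $4.3925
Greeting card $3.98: all other tangible goods → 10% + 0% district = 10% → $0.398
Unrounded tax sum = $8.1365 → $8.14

$8.14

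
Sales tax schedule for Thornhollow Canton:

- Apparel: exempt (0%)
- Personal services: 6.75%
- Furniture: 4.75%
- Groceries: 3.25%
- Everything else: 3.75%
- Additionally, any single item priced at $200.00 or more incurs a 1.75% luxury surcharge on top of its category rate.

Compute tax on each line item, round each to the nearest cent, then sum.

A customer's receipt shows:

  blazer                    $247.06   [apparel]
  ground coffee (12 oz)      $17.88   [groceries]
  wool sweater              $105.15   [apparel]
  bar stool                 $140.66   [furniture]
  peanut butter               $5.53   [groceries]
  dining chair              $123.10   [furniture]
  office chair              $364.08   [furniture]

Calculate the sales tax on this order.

$41.28

Blazer $247.06: apparel → 0% + 1.75% surcharge = 1.75% → $4.32
Ground coffee (12 oz) $17.88: groceries → 3.25% → $0.58
Wool sweater $105.15: apparel → 0% → $0.00
Bar stool $140.66: furniture → 4.75% → $6.68
Peanut butter $5.53: groceries → 3.25% → $0.18
Dining chair $123.10: furniture → 4.75% → $5.85
Office chair $364.08: furniture → 4.75% + 1.75% surcharge = 6.5% → $23.67
Total tax = $4.32 + $0.58 + $6.68 + $0.18 + $5.85 + $23.67 = $41.28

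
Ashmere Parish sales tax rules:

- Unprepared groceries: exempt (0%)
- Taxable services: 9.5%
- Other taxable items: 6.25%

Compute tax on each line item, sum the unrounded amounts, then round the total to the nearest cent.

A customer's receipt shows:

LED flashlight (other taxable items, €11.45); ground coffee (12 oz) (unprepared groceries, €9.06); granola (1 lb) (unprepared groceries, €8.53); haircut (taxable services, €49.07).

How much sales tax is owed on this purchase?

€5.38

LED flashlight €11.45: other taxable items → 6.25% → €0.715625
Ground coffee (12 oz) €9.06: unprepared groceries → 0% → €0.00
Granola (1 lb) €8.53: unprepared groceries → 0% → €0.00
Haircut €49.07: taxable services → 9.5% → €4.66165
Unrounded tax sum = €5.377275 → €5.38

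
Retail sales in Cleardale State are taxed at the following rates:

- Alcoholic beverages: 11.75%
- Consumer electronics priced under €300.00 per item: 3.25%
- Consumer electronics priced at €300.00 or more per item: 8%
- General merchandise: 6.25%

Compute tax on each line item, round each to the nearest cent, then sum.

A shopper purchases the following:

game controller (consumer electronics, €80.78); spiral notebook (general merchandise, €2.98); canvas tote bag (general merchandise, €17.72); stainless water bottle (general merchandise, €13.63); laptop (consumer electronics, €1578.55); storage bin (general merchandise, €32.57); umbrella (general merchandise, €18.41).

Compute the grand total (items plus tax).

Game controller €80.78: consumer electronics, under €300.00 → 3.25% → €2.63
Spiral notebook €2.98: general merchandise → 6.25% → €0.19
Canvas tote bag €17.72: general merchandise → 6.25% → €1.11
Stainless water bottle €13.63: general merchandise → 6.25% → €0.85
Laptop €1578.55: consumer electronics, €300.00 or more → 8% → €126.28
Storage bin €32.57: general merchandise → 6.25% → €2.04
Umbrella €18.41: general merchandise → 6.25% → €1.15
Subtotal = €1744.64; tax = €134.25; total due = €1878.89

€1878.89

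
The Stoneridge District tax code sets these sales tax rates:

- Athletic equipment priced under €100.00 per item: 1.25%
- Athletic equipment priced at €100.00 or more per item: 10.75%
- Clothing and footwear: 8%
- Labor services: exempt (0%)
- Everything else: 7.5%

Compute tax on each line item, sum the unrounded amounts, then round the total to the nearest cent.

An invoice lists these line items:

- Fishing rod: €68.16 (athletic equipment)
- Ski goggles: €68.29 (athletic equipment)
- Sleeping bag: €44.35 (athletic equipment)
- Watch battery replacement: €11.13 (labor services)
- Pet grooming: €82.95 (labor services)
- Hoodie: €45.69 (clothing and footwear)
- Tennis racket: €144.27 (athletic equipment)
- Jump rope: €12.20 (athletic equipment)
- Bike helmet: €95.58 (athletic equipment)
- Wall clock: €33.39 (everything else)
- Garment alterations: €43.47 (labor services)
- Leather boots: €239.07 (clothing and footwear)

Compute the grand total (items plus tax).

Fishing rod €68.16: athletic equipment, under €100.00 → 1.25% → €0.852
Ski goggles €68.29: athletic equipment, under €100.00 → 1.25% → €0.853625
Sleeping bag €44.35: athletic equipment, under €100.00 → 1.25% → €0.554375
Watch battery replacement €11.13: labor services → 0% → €0.00
Pet grooming €82.95: labor services → 0% → €0.00
Hoodie €45.69: clothing and footwear → 8% → €3.6552
Tennis racket €144.27: athletic equipment, €100.00 or more → 10.75% → €15.509025
Jump rope €12.20: athletic equipment, under €100.00 → 1.25% → €0.1525
Bike helmet €95.58: athletic equipment, under €100.00 → 1.25% → €1.19475
Wall clock €33.39: everything else → 7.5% → €2.50425
Garment alterations €43.47: labor services → 0% → €0.00
Leather boots €239.07: clothing and footwear → 8% → €19.1256
Subtotal = €888.55; unrounded tax = €44.401325 → €44.40; total due = €932.95

€932.95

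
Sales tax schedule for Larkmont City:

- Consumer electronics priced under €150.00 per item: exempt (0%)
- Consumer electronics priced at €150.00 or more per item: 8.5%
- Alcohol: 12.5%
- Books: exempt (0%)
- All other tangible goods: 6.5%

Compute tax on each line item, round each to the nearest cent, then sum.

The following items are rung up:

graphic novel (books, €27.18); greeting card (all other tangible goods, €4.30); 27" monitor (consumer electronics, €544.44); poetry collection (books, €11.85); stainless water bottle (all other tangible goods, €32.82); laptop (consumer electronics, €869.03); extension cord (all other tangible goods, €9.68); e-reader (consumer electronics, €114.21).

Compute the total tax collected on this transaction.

€123.19

Graphic novel €27.18: books → 0% → €0.00
Greeting card €4.30: all other tangible goods → 6.5% → €0.28
27" monitor €544.44: consumer electronics, €150.00 or more → 8.5% → €46.28
Poetry collection €11.85: books → 0% → €0.00
Stainless water bottle €32.82: all other tangible goods → 6.5% → €2.13
Laptop €869.03: consumer electronics, €150.00 or more → 8.5% → €73.87
Extension cord €9.68: all other tangible goods → 6.5% → €0.63
E-reader €114.21: consumer electronics, under €150.00 → 0% → €0.00
Total tax = €0.28 + €46.28 + €2.13 + €73.87 + €0.63 = €123.19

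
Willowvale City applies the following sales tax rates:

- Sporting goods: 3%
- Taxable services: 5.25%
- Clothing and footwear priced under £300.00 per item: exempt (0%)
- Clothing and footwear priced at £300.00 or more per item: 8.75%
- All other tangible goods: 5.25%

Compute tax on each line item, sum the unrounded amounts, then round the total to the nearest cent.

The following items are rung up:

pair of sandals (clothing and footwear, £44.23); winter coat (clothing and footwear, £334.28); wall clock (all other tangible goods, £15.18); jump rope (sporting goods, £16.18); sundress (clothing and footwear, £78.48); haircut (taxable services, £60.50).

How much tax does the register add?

£33.71

Pair of sandals £44.23: clothing and footwear, under £300.00 → 0% → £0.00
Winter coat £334.28: clothing and footwear, £300.00 or more → 8.75% → £29.2495
Wall clock £15.18: all other tangible goods → 5.25% → £0.79695
Jump rope £16.18: sporting goods → 3% → £0.4854
Sundress £78.48: clothing and footwear, under £300.00 → 0% → £0.00
Haircut £60.50: taxable services → 5.25% → £3.17625
Unrounded tax sum = £33.7081 → £33.71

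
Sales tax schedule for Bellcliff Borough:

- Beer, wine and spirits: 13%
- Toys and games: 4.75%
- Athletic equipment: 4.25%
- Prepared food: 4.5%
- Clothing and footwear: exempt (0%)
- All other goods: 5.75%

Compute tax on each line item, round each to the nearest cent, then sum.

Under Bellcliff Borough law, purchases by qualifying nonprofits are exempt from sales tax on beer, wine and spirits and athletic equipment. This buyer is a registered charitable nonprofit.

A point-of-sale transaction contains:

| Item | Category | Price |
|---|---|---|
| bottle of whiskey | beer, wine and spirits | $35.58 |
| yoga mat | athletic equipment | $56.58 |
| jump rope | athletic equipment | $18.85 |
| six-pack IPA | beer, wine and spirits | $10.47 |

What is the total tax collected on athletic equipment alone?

$0.00

Yoga mat $56.58: athletic equipment, buyer-exempt → 0% → $0.00
Jump rope $18.85: athletic equipment, buyer-exempt → 0% → $0.00
Tax on athletic equipment = $0.00 + $0.00 = $0.00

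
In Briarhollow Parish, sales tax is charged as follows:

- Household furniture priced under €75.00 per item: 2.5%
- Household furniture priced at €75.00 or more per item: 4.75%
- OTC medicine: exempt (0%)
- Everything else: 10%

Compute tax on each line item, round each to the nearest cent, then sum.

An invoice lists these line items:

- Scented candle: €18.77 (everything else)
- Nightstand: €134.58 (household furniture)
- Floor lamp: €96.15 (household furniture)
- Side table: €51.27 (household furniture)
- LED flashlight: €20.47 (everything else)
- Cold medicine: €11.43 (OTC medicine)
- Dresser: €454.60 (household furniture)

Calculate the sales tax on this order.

€37.76

Scented candle €18.77: everything else → 10% → €1.88
Nightstand €134.58: household furniture, €75.00 or more → 4.75% → €6.39
Floor lamp €96.15: household furniture, €75.00 or more → 4.75% → €4.57
Side table €51.27: household furniture, under €75.00 → 2.5% → €1.28
LED flashlight €20.47: everything else → 10% → €2.05
Cold medicine €11.43: OTC medicine → 0% → €0.00
Dresser €454.60: household furniture, €75.00 or more → 4.75% → €21.59
Total tax = €1.88 + €6.39 + €4.57 + €1.28 + €2.05 + €21.59 = €37.76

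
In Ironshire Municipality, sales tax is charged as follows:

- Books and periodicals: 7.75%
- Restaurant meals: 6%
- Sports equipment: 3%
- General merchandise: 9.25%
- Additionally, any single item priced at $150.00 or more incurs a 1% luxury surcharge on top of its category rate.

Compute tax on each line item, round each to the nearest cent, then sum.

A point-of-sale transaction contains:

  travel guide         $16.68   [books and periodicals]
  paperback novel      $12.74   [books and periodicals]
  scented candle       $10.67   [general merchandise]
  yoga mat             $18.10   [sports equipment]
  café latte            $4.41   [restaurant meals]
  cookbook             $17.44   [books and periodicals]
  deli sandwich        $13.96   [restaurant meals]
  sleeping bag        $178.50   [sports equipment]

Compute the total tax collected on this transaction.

$13.40

Travel guide $16.68: books and periodicals → 7.75% → $1.29
Paperback novel $12.74: books and periodicals → 7.75% → $0.99
Scented candle $10.67: general merchandise → 9.25% → $0.99
Yoga mat $18.10: sports equipment → 3% → $0.54
Café latte $4.41: restaurant meals → 6% → $0.26
Cookbook $17.44: books and periodicals → 7.75% → $1.35
Deli sandwich $13.96: restaurant meals → 6% → $0.84
Sleeping bag $178.50: sports equipment → 3% + 1% surcharge = 4% → $7.14
Total tax = $1.29 + $0.99 + $0.99 + $0.54 + $0.26 + $1.35 + $0.84 + $7.14 = $13.40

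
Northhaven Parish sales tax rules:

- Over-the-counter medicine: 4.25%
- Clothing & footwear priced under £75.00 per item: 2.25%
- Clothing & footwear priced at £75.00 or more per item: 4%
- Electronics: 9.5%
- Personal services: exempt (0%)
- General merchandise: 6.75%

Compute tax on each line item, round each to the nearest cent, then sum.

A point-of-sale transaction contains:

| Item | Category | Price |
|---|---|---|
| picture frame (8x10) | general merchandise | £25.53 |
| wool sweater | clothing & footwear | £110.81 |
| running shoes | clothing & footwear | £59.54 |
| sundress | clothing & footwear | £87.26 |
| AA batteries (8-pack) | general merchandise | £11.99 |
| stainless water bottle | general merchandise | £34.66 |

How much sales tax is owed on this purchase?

£14.13

Picture frame (8x10) £25.53: general merchandise → 6.75% → £1.72
Wool sweater £110.81: clothing & footwear, £75.00 or more → 4% → £4.43
Running shoes £59.54: clothing & footwear, under £75.00 → 2.25% → £1.34
Sundress £87.26: clothing & footwear, £75.00 or more → 4% → £3.49
AA batteries (8-pack) £11.99: general merchandise → 6.75% → £0.81
Stainless water bottle £34.66: general merchandise → 6.75% → £2.34
Total tax = £1.72 + £4.43 + £1.34 + £3.49 + £0.81 + £2.34 = £14.13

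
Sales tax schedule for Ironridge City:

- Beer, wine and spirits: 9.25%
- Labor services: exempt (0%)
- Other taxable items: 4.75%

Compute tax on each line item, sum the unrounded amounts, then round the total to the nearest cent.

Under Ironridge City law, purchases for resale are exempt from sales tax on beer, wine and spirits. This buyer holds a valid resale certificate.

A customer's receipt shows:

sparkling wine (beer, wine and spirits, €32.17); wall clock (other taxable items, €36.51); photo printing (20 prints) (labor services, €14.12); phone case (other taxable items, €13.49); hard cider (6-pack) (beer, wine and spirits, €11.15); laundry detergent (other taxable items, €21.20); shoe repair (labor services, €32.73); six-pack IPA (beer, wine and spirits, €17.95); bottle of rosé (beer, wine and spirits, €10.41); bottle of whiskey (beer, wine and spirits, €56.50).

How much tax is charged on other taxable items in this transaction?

€3.38

Wall clock €36.51: other taxable items → 4.75% → €1.734225
Phone case €13.49: other taxable items → 4.75% → €0.640775
Laundry detergent €21.20: other taxable items → 4.75% → €1.007
Tax on other taxable items: unrounded sum = €3.382 → €3.38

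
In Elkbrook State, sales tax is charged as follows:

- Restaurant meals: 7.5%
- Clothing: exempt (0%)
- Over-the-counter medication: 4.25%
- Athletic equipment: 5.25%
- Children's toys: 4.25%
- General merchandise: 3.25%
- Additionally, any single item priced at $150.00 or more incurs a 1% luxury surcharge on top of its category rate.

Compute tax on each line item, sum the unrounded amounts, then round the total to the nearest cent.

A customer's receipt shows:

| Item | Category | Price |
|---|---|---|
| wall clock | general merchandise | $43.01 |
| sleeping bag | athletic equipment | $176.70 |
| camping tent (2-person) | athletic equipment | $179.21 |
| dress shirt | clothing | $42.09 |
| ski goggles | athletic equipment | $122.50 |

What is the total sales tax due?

$30.07

Wall clock $43.01: general merchandise → 3.25% → $1.397825
Sleeping bag $176.70: athletic equipment → 5.25% + 1% surcharge = 6.25% → $11.04375
Camping tent (2-person) $179.21: athletic equipment → 5.25% + 1% surcharge = 6.25% → $11.200625
Dress shirt $42.09: clothing → 0% → $0.00
Ski goggles $122.50: athletic equipment → 5.25% → $6.43125
Unrounded tax sum = $30.07345 → $30.07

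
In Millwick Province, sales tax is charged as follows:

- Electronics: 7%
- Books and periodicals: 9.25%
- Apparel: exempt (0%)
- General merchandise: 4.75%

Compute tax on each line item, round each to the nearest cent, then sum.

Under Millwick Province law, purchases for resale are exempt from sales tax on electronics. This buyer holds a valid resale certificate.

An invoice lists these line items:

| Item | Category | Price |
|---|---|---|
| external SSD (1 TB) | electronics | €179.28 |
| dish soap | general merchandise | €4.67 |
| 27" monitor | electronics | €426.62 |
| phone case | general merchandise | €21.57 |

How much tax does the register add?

€1.24

External SSD (1 TB) €179.28: electronics, buyer-exempt → 0% → €0.00
Dish soap €4.67: general merchandise → 4.75% → €0.22
27" monitor €426.62: electronics, buyer-exempt → 0% → €0.00
Phone case €21.57: general merchandise → 4.75% → €1.02
Total tax = €0.22 + €1.02 = €1.24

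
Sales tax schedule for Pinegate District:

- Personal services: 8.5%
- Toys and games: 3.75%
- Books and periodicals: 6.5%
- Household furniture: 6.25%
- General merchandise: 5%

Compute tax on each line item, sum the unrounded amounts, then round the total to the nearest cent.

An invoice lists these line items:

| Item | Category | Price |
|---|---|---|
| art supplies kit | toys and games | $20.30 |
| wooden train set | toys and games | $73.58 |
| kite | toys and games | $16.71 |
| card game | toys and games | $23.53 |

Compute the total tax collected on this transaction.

$5.03

Art supplies kit $20.30: toys and games → 3.75% → $0.76125
Wooden train set $73.58: toys and games → 3.75% → $2.75925
Kite $16.71: toys and games → 3.75% → $0.626625
Card game $23.53: toys and games → 3.75% → $0.882375
Unrounded tax sum = $5.0295 → $5.03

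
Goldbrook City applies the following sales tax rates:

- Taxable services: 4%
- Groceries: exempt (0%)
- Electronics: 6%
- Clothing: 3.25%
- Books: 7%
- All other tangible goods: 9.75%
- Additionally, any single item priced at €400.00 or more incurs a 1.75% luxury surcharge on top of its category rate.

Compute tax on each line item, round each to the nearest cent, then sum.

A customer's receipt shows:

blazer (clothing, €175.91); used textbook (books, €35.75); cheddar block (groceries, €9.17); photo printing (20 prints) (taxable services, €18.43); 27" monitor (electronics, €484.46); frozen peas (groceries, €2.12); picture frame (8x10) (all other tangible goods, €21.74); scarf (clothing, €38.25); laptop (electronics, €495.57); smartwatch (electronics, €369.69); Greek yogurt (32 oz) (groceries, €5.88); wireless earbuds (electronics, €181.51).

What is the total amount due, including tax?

€1959.83

Blazer €175.91: clothing → 3.25% → €5.72
Used textbook €35.75: books → 7% → €2.50
Cheddar block €9.17: groceries → 0% → €0.00
Photo printing (20 prints) €18.43: taxable services → 4% → €0.74
27" monitor €484.46: electronics → 6% + 1.75% surcharge = 7.75% → €37.55
Frozen peas €2.12: groceries → 0% → €0.00
Picture frame (8x10) €21.74: all other tangible goods → 9.75% → €2.12
Scarf €38.25: clothing → 3.25% → €1.24
Laptop €495.57: electronics → 6% + 1.75% surcharge = 7.75% → €38.41
Smartwatch €369.69: electronics → 6% → €22.18
Greek yogurt (32 oz) €5.88: groceries → 0% → €0.00
Wireless earbuds €181.51: electronics → 6% → €10.89
Subtotal = €1838.48; tax = €121.35; total due = €1959.83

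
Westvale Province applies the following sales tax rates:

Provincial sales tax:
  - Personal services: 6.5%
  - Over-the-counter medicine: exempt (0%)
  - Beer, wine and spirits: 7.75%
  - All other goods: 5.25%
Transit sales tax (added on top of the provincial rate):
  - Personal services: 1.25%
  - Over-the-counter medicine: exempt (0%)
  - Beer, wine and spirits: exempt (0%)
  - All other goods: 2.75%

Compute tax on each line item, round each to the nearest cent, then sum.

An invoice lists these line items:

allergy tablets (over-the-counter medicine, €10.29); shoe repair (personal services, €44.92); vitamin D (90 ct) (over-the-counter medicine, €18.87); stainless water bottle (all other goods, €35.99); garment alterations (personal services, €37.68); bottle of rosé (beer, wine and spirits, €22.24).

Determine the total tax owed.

Allergy tablets €10.29: over-the-counter medicine → 0% + 0% transit = 0% → €0.00
Shoe repair €44.92: personal services → 6.5% + 1.25% transit = 7.75% → €3.48
Vitamin D (90 ct) €18.87: over-the-counter medicine → 0% + 0% transit = 0% → €0.00
Stainless water bottle €35.99: all other goods → 5.25% + 2.75% transit = 8% → €2.88
Garment alterations €37.68: personal services → 6.5% + 1.25% transit = 7.75% → €2.92
Bottle of rosé €22.24: beer, wine and spirits → 7.75% + 0% transit = 7.75% → €1.72
Total tax = €3.48 + €2.88 + €2.92 + €1.72 = €11.00

€11.00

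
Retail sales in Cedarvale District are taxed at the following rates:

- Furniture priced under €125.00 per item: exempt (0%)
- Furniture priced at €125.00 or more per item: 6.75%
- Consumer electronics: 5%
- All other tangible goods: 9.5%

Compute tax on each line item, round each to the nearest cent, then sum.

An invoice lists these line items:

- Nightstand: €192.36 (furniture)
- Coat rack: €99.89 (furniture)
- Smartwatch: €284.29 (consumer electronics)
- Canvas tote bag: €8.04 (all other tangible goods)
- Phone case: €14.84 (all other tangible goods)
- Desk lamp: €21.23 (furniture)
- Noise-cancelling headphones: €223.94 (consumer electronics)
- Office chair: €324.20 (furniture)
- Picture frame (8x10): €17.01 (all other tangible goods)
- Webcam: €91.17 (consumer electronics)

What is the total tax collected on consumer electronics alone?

€29.97

Smartwatch €284.29: consumer electronics → 5% → €14.21
Noise-cancelling headphones €223.94: consumer electronics → 5% → €11.20
Webcam €91.17: consumer electronics → 5% → €4.56
Tax on consumer electronics = €14.21 + €11.20 + €4.56 = €29.97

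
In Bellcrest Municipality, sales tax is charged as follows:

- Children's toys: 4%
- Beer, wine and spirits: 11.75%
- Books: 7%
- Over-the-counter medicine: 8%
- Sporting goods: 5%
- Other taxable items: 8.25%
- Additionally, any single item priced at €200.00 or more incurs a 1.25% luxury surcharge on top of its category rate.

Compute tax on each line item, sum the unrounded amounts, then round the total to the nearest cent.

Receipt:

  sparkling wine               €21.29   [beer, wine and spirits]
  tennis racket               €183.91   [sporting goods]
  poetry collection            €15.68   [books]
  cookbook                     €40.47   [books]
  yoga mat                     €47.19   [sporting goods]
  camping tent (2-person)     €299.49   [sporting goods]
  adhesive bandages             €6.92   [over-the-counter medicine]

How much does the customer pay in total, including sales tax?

Sparkling wine €21.29: beer, wine and spirits → 11.75% → €2.501575
Tennis racket €183.91: sporting goods → 5% → €9.1955
Poetry collection €15.68: books → 7% → €1.0976
Cookbook €40.47: books → 7% → €2.8329
Yoga mat €47.19: sporting goods → 5% → €2.3595
Camping tent (2-person) €299.49: sporting goods → 5% + 1.25% surcharge = 6.25% → €18.718125
Adhesive bandages €6.92: over-the-counter medicine → 8% → €0.5536
Subtotal = €614.95; unrounded tax = €37.2588 → €37.26; total due = €652.21

€652.21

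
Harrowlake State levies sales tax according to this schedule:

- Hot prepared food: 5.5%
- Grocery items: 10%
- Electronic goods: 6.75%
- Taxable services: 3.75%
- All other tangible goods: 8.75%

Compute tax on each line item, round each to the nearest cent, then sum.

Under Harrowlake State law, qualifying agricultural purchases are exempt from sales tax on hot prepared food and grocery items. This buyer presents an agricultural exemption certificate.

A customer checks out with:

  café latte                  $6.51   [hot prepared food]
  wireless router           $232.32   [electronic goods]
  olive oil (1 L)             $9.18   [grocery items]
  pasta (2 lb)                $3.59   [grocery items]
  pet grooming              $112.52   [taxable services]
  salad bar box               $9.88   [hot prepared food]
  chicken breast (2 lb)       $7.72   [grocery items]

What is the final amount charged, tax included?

Café latte $6.51: hot prepared food, buyer-exempt → 0% → $0.00
Wireless router $232.32: electronic goods → 6.75% → $15.68
Olive oil (1 L) $9.18: grocery items, buyer-exempt → 0% → $0.00
Pasta (2 lb) $3.59: grocery items, buyer-exempt → 0% → $0.00
Pet grooming $112.52: taxable services → 3.75% → $4.22
Salad bar box $9.88: hot prepared food, buyer-exempt → 0% → $0.00
Chicken breast (2 lb) $7.72: grocery items, buyer-exempt → 0% → $0.00
Subtotal = $381.72; tax = $19.90; total due = $401.62

$401.62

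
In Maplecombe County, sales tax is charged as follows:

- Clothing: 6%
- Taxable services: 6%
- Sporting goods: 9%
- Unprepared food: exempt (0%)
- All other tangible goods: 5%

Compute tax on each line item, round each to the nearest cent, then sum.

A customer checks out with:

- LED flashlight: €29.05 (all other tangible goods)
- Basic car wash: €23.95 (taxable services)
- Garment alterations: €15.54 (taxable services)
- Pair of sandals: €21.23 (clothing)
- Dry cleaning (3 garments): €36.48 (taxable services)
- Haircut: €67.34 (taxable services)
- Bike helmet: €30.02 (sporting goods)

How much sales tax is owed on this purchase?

€14.02

LED flashlight €29.05: all other tangible goods → 5% → €1.45
Basic car wash €23.95: taxable services → 6% → €1.44
Garment alterations €15.54: taxable services → 6% → €0.93
Pair of sandals €21.23: clothing → 6% → €1.27
Dry cleaning (3 garments) €36.48: taxable services → 6% → €2.19
Haircut €67.34: taxable services → 6% → €4.04
Bike helmet €30.02: sporting goods → 9% → €2.70
Total tax = €1.45 + €1.44 + €0.93 + €1.27 + €2.19 + €4.04 + €2.70 = €14.02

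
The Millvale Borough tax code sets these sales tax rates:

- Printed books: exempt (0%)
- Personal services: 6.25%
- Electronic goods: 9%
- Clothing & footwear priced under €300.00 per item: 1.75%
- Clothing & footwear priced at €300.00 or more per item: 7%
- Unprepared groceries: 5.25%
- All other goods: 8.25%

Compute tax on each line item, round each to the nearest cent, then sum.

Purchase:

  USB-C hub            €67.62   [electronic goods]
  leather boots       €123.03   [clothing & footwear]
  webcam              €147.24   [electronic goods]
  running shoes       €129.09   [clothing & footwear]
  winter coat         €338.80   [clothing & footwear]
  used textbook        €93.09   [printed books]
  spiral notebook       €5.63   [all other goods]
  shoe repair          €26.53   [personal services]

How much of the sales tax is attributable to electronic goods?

USB-C hub €67.62: electronic goods → 9% → €6.09
Webcam €147.24: electronic goods → 9% → €13.25
Tax on electronic goods = €6.09 + €13.25 = €19.34

€19.34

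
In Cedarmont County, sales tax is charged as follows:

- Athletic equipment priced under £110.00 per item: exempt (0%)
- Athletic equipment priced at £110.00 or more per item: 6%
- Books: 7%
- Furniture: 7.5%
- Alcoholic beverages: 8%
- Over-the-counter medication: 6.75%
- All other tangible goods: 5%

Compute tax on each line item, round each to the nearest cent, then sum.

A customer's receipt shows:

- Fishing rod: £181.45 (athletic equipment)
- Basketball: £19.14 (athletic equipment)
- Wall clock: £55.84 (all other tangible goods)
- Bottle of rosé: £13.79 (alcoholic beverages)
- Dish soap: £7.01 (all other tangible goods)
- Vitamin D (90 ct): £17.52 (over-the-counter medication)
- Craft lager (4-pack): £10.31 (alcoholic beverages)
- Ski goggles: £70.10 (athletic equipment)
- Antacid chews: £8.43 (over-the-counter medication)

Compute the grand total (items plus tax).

Fishing rod £181.45: athletic equipment, £110.00 or more → 6% → £10.89
Basketball £19.14: athletic equipment, under £110.00 → 0% → £0.00
Wall clock £55.84: all other tangible goods → 5% → £2.79
Bottle of rosé £13.79: alcoholic beverages → 8% → £1.10
Dish soap £7.01: all other tangible goods → 5% → £0.35
Vitamin D (90 ct) £17.52: over-the-counter medication → 6.75% → £1.18
Craft lager (4-pack) £10.31: alcoholic beverages → 8% → £0.82
Ski goggles £70.10: athletic equipment, under £110.00 → 0% → £0.00
Antacid chews £8.43: over-the-counter medication → 6.75% → £0.57
Subtotal = £383.59; tax = £17.70; total due = £401.29

£401.29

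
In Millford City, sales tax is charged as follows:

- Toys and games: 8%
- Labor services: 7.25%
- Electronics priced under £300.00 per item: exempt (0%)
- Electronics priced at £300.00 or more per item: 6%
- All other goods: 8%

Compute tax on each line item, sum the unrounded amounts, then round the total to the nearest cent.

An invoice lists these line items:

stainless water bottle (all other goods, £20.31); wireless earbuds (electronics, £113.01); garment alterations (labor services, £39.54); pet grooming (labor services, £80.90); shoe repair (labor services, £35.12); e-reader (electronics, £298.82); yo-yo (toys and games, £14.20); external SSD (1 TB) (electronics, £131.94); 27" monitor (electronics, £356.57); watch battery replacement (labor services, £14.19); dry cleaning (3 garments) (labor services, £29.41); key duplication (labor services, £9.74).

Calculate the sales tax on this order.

£39.30

Stainless water bottle £20.31: all other goods → 8% → £1.6248
Wireless earbuds £113.01: electronics, under £300.00 → 0% → £0.00
Garment alterations £39.54: labor services → 7.25% → £2.86665
Pet grooming £80.90: labor services → 7.25% → £5.86525
Shoe repair £35.12: labor services → 7.25% → £2.5462
E-reader £298.82: electronics, under £300.00 → 0% → £0.00
Yo-yo £14.20: toys and games → 8% → £1.136
External SSD (1 TB) £131.94: electronics, under £300.00 → 0% → £0.00
27" monitor £356.57: electronics, £300.00 or more → 6% → £21.3942
Watch battery replacement £14.19: labor services → 7.25% → £1.028775
Dry cleaning (3 garments) £29.41: labor services → 7.25% → £2.132225
Key duplication £9.74: labor services → 7.25% → £0.70615
Unrounded tax sum = £39.30025 → £39.30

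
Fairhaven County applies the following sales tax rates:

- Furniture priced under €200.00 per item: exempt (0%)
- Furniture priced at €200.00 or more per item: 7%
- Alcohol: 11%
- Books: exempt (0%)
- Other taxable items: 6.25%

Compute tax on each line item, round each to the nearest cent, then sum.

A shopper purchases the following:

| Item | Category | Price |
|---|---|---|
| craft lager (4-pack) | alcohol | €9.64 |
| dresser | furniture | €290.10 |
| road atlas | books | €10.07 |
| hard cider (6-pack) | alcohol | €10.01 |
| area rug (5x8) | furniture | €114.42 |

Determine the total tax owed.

Craft lager (4-pack) €9.64: alcohol → 11% → €1.06
Dresser €290.10: furniture, €200.00 or more → 7% → €20.31
Road atlas €10.07: books → 0% → €0.00
Hard cider (6-pack) €10.01: alcohol → 11% → €1.10
Area rug (5x8) €114.42: furniture, under €200.00 → 0% → €0.00
Total tax = €1.06 + €20.31 + €1.10 = €22.47

€22.47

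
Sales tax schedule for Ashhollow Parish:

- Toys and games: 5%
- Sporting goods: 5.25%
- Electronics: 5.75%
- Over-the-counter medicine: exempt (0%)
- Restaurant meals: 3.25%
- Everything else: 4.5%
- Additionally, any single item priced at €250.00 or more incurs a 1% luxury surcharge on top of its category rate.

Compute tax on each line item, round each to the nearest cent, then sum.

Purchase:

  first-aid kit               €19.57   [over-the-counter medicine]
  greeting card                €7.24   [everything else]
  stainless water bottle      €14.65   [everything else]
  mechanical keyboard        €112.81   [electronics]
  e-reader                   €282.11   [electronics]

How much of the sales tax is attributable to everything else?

€0.99

Greeting card €7.24: everything else → 4.5% → €0.33
Stainless water bottle €14.65: everything else → 4.5% → €0.66
Tax on everything else = €0.33 + €0.66 = €0.99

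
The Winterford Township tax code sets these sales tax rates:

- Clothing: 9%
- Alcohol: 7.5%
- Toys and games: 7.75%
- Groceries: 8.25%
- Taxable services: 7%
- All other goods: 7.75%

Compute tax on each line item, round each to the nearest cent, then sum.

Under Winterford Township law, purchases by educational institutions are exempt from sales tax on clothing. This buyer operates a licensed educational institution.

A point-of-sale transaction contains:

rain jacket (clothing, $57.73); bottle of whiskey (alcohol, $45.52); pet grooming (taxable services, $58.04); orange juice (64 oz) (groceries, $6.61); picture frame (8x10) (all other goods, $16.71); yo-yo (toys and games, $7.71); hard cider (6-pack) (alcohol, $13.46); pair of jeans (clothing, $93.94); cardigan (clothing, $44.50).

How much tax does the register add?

$10.93

Rain jacket $57.73: clothing, buyer-exempt → 0% → $0.00
Bottle of whiskey $45.52: alcohol → 7.5% → $3.41
Pet grooming $58.04: taxable services → 7% → $4.06
Orange juice (64 oz) $6.61: groceries → 8.25% → $0.55
Picture frame (8x10) $16.71: all other goods → 7.75% → $1.30
Yo-yo $7.71: toys and games → 7.75% → $0.60
Hard cider (6-pack) $13.46: alcohol → 7.5% → $1.01
Pair of jeans $93.94: clothing, buyer-exempt → 0% → $0.00
Cardigan $44.50: clothing, buyer-exempt → 0% → $0.00
Total tax = $3.41 + $4.06 + $0.55 + $1.30 + $0.60 + $1.01 = $10.93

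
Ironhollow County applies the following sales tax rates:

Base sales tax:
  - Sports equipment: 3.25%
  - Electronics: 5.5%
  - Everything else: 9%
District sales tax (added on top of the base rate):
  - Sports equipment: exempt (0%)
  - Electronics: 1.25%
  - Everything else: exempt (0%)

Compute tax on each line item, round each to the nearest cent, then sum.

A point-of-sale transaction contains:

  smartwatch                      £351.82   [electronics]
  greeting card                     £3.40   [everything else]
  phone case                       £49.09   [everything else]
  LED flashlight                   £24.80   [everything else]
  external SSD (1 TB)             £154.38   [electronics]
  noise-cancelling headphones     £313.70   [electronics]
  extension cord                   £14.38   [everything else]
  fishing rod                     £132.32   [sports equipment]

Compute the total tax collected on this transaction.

Smartwatch £351.82: electronics → 5.5% + 1.25% district = 6.75% → £23.75
Greeting card £3.40: everything else → 9% + 0% district = 9% → £0.31
Phone case £49.09: everything else → 9% + 0% district = 9% → £4.42
LED flashlight £24.80: everything else → 9% + 0% district = 9% → £2.23
External SSD (1 TB) £154.38: electronics → 5.5% + 1.25% district = 6.75% → £10.42
Noise-cancelling headphones £313.70: electronics → 5.5% + 1.25% district = 6.75% → £21.17
Extension cord £14.38: everything else → 9% + 0% district = 9% → £1.29
Fishing rod £132.32: sports equipment → 3.25% + 0% district = 3.25% → £4.30
Total tax = £23.75 + £0.31 + £4.42 + £2.23 + £10.42 + £21.17 + £1.29 + £4.30 = £67.89

£67.89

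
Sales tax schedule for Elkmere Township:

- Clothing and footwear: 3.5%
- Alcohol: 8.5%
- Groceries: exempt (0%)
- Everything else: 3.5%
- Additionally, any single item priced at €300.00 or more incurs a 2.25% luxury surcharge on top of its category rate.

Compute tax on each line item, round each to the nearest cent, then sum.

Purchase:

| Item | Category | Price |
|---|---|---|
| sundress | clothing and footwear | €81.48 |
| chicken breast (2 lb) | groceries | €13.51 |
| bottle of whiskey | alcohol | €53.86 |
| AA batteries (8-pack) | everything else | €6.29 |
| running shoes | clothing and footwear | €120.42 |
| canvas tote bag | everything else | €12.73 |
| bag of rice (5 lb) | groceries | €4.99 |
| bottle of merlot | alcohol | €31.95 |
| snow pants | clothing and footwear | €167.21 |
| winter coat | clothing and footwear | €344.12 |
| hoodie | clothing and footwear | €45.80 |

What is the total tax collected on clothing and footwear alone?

Sundress €81.48: clothing and footwear → 3.5% → €2.85
Running shoes €120.42: clothing and footwear → 3.5% → €4.21
Snow pants €167.21: clothing and footwear → 3.5% → €5.85
Winter coat €344.12: clothing and footwear → 3.5% + 2.25% surcharge = 5.75% → €19.79
Hoodie €45.80: clothing and footwear → 3.5% → €1.60
Tax on clothing and footwear = €2.85 + €4.21 + €5.85 + €19.79 + €1.60 = €34.30

€34.30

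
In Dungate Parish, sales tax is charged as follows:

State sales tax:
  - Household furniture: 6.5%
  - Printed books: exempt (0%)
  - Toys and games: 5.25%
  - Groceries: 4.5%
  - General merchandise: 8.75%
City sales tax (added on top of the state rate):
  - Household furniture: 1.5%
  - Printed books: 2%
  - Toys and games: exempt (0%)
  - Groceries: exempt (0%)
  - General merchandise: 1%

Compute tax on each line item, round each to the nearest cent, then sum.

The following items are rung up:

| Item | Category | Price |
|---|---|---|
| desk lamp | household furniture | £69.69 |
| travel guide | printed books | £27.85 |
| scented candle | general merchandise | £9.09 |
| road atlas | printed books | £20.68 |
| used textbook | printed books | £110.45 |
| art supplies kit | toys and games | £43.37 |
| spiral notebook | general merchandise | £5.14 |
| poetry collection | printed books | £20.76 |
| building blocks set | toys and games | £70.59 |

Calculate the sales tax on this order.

£16.56

Desk lamp £69.69: household furniture → 6.5% + 1.5% city = 8% → £5.58
Travel guide £27.85: printed books → 0% + 2% city = 2% → £0.56
Scented candle £9.09: general merchandise → 8.75% + 1% city = 9.75% → £0.89
Road atlas £20.68: printed books → 0% + 2% city = 2% → £0.41
Used textbook £110.45: printed books → 0% + 2% city = 2% → £2.21
Art supplies kit £43.37: toys and games → 5.25% + 0% city = 5.25% → £2.28
Spiral notebook £5.14: general merchandise → 8.75% + 1% city = 9.75% → £0.50
Poetry collection £20.76: printed books → 0% + 2% city = 2% → £0.42
Building blocks set £70.59: toys and games → 5.25% + 0% city = 5.25% → £3.71
Total tax = £5.58 + £0.56 + £0.89 + £0.41 + £2.21 + £2.28 + £0.50 + £0.42 + £3.71 = £16.56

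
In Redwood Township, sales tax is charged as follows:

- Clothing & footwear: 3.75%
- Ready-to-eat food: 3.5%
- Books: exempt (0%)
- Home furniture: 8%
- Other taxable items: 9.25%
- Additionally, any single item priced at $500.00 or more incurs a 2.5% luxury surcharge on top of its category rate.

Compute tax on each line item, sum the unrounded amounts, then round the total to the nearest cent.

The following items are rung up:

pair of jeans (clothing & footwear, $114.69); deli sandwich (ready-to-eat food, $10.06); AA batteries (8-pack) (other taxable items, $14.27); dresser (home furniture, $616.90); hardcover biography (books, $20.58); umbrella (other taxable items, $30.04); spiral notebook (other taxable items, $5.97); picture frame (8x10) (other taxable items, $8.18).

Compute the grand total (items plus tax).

$895.53

Pair of jeans $114.69: clothing & footwear → 3.75% → $4.300875
Deli sandwich $10.06: ready-to-eat food → 3.5% → $0.3521
AA batteries (8-pack) $14.27: other taxable items → 9.25% → $1.319975
Dresser $616.90: home furniture → 8% + 2.5% surcharge = 10.5% → $64.7745
Hardcover biography $20.58: books → 0% → $0.00
Umbrella $30.04: other taxable items → 9.25% → $2.7787
Spiral notebook $5.97: other taxable items → 9.25% → $0.552225
Picture frame (8x10) $8.18: other taxable items → 9.25% → $0.75665
Subtotal = $820.69; unrounded tax = $74.835025 → $74.84; total due = $895.53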